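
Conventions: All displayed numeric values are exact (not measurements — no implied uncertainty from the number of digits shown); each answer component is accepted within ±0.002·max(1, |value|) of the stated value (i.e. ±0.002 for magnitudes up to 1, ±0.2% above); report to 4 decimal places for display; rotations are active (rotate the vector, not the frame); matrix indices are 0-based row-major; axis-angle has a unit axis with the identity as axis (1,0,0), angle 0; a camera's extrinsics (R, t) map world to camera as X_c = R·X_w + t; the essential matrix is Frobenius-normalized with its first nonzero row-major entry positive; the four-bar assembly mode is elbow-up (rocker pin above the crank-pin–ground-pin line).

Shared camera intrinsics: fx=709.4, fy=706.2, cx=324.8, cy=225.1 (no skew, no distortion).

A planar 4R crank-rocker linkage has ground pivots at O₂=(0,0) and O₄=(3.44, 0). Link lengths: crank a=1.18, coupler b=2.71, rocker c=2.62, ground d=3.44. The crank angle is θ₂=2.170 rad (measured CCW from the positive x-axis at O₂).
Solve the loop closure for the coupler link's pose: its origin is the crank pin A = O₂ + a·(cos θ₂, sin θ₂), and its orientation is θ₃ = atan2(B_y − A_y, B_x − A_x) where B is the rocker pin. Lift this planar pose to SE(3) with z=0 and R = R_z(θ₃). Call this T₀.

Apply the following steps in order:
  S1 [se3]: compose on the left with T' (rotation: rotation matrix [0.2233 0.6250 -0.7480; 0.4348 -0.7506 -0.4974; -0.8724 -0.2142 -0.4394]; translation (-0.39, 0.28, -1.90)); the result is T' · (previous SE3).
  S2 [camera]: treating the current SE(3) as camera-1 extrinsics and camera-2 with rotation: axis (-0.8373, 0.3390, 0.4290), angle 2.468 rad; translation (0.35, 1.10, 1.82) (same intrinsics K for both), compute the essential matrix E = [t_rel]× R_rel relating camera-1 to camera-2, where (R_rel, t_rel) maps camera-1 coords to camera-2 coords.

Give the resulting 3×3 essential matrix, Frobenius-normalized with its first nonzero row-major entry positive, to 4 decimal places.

matrix = [0.6291 0.0062 0.3080; 0.1248 0.5924 -0.3215; -0.1217 -0.1523 0.0382]

source (fourbar_fk): coupler pose = R=[0.9166 -0.3998 0.0000; 0.3998 0.9166 0.0000; 0.0000 0.0000 1.0000], t=(-0.6655, 0.9744, 0.0000)
after S1 (compose_se3): R=[0.4546 0.4836 -0.7480; 0.0984 -0.8619 -0.4974; -0.8853 0.1525 -0.4394], t=(0.0704, -0.7408, -1.5281)
after S2 (essential): [0.6291 0.0062 0.3080; 0.1248 0.5924 -0.3215; -0.1217 -0.1523 0.0382]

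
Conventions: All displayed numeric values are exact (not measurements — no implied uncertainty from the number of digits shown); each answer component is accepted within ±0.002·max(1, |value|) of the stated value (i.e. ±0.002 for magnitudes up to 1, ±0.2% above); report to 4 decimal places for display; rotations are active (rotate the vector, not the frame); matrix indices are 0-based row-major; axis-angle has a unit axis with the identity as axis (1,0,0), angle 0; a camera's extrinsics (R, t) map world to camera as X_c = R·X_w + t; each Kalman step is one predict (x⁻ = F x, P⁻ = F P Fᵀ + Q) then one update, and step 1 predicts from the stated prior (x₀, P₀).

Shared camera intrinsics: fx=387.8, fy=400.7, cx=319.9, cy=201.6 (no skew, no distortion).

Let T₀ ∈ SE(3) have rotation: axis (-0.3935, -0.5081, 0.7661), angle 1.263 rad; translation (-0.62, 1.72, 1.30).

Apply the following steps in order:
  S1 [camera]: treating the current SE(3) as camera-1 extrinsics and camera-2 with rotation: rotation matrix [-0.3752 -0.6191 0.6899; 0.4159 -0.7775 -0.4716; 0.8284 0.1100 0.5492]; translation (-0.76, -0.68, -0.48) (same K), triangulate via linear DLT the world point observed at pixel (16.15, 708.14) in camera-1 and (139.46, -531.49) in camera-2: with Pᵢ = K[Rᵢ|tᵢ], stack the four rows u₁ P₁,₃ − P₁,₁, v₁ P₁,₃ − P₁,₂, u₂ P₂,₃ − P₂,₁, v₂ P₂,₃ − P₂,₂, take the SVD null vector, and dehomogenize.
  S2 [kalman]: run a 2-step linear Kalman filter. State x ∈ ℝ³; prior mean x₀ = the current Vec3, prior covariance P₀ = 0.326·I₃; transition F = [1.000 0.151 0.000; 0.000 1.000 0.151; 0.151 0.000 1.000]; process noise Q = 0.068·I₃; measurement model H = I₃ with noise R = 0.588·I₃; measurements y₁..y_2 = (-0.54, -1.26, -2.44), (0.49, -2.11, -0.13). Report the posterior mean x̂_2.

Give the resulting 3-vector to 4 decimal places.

after S1 (triangulate): (0.5919, 0.5321, 1.3533)
after S2 (kf_track): (0.0917, -0.8648, -0.2338)

result = (0.0917, -0.8648, -0.2338)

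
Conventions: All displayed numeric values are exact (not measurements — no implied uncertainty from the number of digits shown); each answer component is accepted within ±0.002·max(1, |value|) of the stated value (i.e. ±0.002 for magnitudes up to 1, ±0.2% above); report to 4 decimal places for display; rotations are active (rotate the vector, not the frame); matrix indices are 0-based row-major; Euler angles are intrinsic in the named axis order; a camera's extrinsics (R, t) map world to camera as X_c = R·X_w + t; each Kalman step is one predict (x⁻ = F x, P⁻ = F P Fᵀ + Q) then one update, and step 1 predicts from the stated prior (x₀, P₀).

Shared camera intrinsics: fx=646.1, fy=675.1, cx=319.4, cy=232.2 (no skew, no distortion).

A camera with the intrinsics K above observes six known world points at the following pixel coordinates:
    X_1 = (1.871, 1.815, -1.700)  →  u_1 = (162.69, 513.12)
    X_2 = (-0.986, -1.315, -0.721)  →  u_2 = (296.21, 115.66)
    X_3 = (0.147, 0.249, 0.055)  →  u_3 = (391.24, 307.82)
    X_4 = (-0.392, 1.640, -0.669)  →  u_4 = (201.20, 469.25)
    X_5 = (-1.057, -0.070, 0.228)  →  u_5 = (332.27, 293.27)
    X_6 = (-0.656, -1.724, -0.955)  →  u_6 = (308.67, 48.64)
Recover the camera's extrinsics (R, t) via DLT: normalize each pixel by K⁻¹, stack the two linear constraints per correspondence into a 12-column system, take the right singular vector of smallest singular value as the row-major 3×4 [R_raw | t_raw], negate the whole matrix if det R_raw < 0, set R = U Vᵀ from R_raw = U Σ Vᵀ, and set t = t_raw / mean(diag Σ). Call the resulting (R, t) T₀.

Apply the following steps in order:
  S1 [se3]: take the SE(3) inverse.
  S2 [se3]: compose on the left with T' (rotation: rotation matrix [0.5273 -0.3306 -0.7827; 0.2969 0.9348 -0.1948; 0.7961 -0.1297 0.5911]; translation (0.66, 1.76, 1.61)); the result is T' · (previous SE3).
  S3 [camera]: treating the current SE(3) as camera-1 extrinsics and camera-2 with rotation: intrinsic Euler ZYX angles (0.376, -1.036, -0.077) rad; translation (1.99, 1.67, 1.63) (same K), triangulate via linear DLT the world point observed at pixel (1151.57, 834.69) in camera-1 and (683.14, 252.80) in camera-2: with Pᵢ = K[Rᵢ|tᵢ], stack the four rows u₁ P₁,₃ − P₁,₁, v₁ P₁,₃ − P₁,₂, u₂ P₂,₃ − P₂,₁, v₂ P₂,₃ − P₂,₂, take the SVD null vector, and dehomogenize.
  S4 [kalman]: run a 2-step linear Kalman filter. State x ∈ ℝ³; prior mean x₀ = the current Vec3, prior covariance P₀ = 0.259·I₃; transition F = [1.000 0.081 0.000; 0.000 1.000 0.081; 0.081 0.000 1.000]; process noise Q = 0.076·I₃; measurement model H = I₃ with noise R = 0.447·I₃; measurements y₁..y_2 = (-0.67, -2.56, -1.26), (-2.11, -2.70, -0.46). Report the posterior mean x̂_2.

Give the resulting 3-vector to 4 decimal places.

source (pnp_recover): camera pose = R=[0.5266 -0.3117 0.7909; -0.1721 0.8720 0.4582; -0.8325 -0.3774 0.4055], t=(0.4700, 0.3001, 4.8102)
after S1 (invert_se3): R=[0.5266 -0.1721 -0.8325; -0.3117 0.8720 -0.3774; 0.7909 0.4582 0.4055], t=(3.8089, 1.7002, -2.4599)
after S2 (compose_se3): R=[-0.2384 -0.7377 -0.6317; -0.2891 0.6748 -0.6790; 0.9271 0.0208 -0.3741], t=(4.0318, 4.9595, 2.9677)
after S3 (triangulate): (0.7929, -1.4726, 1.3308)
after S4 (kf_track): (-0.8931, -2.2637, -0.0874)

result = (-0.8931, -2.2637, -0.0874)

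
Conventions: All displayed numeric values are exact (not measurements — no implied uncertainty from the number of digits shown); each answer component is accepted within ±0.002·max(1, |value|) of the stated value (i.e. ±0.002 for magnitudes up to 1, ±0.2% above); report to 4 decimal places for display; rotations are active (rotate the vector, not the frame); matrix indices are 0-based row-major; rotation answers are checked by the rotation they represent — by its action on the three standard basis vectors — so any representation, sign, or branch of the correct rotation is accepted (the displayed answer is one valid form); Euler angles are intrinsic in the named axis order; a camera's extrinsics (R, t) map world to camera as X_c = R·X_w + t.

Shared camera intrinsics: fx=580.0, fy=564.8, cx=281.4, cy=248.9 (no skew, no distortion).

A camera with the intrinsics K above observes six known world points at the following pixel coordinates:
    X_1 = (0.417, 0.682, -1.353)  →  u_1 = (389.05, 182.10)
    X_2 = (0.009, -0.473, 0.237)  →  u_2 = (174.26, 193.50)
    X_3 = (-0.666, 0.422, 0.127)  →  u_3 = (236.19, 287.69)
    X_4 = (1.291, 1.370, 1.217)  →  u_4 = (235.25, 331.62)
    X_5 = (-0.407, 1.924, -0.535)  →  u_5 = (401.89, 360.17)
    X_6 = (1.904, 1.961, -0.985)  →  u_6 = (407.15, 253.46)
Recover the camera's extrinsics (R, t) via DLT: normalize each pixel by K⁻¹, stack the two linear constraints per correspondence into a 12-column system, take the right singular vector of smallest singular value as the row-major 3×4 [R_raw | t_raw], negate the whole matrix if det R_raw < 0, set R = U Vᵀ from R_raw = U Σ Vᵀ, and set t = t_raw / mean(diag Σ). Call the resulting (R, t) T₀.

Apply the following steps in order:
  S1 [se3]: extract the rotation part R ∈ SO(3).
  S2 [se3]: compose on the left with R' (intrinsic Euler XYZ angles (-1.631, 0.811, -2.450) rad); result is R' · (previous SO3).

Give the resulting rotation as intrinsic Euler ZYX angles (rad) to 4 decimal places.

rotation (euler_zyx) = (1.0042, 0.2656, 1.6154)

source (pnp_recover): camera pose = R=[0.0520 0.6042 -0.7951; -0.3196 0.7644 0.5600; 0.9461 0.2250 0.2329], t=(-0.4900, -0.2800, 5.2599)
after S1 (rot_of_se3): [0.0520 0.6042 -0.7951; -0.3196 0.7644 0.5600; 0.9461 0.2250 0.2329]
after S2 (compose_so3): [0.5179 0.1783 0.8366; 0.8142 0.1973 -0.5461; -0.2625 0.9640 -0.0430]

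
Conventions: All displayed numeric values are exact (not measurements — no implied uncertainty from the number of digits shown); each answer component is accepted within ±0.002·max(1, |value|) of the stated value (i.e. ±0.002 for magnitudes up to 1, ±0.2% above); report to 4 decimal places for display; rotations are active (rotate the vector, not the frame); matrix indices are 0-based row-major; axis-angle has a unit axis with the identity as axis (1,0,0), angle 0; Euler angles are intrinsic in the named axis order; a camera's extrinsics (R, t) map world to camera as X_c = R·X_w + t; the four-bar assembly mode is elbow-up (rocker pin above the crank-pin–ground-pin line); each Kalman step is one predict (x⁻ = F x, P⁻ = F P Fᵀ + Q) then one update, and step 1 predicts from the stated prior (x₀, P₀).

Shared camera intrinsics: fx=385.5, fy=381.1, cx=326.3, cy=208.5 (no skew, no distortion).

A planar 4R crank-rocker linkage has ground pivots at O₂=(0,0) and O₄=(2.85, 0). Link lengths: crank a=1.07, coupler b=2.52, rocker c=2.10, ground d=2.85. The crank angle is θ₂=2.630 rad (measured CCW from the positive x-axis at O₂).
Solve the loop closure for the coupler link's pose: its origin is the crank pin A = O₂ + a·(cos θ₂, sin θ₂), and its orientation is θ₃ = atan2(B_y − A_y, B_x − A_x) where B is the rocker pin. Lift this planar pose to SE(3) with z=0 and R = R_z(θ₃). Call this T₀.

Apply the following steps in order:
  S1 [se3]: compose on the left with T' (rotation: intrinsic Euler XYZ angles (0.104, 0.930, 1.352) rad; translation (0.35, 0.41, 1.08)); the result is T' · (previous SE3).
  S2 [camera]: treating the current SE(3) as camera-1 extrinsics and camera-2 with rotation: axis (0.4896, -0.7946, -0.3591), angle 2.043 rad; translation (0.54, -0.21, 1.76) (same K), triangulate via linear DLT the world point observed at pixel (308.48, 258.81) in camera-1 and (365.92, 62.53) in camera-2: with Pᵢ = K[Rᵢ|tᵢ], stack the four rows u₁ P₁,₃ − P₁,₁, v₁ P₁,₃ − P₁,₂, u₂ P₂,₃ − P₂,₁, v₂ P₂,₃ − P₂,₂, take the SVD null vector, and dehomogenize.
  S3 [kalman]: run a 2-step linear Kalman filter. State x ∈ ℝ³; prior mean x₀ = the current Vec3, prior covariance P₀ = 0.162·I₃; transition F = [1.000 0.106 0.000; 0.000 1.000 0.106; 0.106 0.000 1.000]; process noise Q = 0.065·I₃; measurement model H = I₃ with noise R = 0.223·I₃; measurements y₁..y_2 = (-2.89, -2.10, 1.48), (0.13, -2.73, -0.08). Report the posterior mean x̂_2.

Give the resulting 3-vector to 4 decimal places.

source (fourbar_fk): coupler pose = R=[0.9208 -0.3901 0.0000; 0.3901 0.9208 0.0000; 0.0000 0.0000 1.0000], t=(-0.9330, 0.5238, 0.0000)
after S1 (compose_se3): R=[-0.1082 -0.5880 0.8016; 0.9631 -0.2618 -0.0621; 0.2464 0.7653 0.5946], t=(-0.0768, -0.4422, 1.5664)
after S2 (triangulate): (0.7878, 0.1545, 0.2002)
after S3 (kf_track): (-0.6581, -1.7211, 0.3235)

result = (-0.6581, -1.7211, 0.3235)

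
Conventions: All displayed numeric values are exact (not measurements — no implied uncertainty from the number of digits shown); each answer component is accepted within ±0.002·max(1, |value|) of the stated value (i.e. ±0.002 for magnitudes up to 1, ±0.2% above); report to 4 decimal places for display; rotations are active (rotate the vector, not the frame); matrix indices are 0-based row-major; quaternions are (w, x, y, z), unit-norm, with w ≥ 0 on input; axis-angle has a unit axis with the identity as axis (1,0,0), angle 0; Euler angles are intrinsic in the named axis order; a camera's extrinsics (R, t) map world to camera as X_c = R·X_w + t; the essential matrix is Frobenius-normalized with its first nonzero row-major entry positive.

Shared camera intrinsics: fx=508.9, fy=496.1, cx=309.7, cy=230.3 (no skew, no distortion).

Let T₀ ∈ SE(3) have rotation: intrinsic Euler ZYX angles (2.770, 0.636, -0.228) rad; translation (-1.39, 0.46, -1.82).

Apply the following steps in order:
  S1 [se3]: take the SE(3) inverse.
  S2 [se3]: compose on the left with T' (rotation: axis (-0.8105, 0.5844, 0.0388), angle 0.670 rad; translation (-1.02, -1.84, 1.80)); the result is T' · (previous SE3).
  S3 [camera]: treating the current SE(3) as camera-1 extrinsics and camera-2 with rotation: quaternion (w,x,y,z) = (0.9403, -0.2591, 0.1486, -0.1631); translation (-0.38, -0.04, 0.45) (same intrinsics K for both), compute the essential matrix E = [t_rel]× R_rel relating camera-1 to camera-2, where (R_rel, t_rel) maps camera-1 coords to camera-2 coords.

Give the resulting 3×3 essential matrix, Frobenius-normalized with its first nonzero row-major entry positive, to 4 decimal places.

after S1 (invert_se3): R=[-0.7496 0.2921 -0.5940; -0.2286 -0.9564 -0.1818; -0.6212 -0.0005 0.7837], t=(-2.2573, -0.2088, 0.5630)
after S2 (compose_se3): R=[-0.8863 0.3912 -0.2479; -0.4531 -0.8434 0.2888; -0.0961 0.3683 0.9247], t=(-2.8830, -1.5562, 3.1801)
after S3 (essential): [0.1209 -0.2110 -0.0246; -0.0561 0.5802 0.3424; -0.5304 0.1521 -0.4229]

matrix = [0.1209 -0.2110 -0.0246; -0.0561 0.5802 0.3424; -0.5304 0.1521 -0.4229]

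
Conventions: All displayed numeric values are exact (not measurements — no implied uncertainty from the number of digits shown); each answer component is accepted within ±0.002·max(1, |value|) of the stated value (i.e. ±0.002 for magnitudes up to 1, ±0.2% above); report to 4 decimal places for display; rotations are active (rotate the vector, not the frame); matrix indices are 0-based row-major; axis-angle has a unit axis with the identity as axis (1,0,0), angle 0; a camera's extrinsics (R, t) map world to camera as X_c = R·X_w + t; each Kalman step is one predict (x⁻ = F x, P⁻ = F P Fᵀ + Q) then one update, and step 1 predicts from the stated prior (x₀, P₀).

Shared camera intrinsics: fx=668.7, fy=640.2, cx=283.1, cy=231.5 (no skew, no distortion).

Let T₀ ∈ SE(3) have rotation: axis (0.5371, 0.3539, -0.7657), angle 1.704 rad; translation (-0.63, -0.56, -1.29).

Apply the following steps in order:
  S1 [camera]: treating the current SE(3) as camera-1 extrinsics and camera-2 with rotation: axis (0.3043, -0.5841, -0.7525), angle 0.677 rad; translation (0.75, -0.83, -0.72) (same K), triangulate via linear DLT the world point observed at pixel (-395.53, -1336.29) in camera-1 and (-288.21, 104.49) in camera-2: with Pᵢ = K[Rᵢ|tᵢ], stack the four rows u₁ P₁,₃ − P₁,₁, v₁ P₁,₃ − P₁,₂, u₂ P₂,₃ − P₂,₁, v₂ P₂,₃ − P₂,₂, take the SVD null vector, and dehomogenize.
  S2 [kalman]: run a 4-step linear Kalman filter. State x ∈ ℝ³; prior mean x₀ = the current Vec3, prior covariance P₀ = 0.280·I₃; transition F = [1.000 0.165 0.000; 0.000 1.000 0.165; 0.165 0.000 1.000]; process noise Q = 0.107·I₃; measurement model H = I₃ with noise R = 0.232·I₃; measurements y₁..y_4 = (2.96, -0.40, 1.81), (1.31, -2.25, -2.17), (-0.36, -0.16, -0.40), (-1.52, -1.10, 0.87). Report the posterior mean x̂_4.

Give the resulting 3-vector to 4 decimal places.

after S1 (triangulate): (-1.0216, 0.3803, 1.9645)
after S2 (kf_track): (-0.6130, -0.9348, 0.2889)

result = (-0.6130, -0.9348, 0.2889)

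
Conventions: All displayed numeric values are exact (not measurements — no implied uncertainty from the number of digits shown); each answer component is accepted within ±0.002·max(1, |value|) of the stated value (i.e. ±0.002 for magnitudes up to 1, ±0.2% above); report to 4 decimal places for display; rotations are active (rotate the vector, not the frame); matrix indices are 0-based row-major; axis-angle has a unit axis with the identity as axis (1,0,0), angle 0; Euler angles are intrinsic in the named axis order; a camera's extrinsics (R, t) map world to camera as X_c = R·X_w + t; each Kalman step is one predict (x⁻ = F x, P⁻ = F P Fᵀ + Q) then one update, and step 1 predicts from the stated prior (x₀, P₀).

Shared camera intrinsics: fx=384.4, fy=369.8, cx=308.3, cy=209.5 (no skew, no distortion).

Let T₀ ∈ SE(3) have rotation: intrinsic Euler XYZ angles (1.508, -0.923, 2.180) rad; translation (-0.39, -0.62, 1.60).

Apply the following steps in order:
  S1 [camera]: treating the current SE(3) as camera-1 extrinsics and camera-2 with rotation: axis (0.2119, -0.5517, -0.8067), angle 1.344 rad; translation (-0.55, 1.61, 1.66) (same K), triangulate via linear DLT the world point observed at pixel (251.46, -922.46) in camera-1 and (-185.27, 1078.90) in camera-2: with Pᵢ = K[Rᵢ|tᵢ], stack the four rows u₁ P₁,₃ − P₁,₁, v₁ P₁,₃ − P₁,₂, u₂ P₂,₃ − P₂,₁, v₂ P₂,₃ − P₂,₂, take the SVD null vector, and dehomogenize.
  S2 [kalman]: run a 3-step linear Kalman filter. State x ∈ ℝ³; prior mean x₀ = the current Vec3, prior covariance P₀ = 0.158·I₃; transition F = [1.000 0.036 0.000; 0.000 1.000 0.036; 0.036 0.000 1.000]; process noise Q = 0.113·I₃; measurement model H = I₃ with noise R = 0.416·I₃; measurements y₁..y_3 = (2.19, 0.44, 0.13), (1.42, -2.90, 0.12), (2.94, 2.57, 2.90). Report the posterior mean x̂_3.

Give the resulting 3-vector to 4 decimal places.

after S1 (triangulate): (-1.5357, -0.3733, 0.5254)
after S2 (kf_track): (1.5059, 0.3847, 1.3743)

result = (1.5059, 0.3847, 1.3743)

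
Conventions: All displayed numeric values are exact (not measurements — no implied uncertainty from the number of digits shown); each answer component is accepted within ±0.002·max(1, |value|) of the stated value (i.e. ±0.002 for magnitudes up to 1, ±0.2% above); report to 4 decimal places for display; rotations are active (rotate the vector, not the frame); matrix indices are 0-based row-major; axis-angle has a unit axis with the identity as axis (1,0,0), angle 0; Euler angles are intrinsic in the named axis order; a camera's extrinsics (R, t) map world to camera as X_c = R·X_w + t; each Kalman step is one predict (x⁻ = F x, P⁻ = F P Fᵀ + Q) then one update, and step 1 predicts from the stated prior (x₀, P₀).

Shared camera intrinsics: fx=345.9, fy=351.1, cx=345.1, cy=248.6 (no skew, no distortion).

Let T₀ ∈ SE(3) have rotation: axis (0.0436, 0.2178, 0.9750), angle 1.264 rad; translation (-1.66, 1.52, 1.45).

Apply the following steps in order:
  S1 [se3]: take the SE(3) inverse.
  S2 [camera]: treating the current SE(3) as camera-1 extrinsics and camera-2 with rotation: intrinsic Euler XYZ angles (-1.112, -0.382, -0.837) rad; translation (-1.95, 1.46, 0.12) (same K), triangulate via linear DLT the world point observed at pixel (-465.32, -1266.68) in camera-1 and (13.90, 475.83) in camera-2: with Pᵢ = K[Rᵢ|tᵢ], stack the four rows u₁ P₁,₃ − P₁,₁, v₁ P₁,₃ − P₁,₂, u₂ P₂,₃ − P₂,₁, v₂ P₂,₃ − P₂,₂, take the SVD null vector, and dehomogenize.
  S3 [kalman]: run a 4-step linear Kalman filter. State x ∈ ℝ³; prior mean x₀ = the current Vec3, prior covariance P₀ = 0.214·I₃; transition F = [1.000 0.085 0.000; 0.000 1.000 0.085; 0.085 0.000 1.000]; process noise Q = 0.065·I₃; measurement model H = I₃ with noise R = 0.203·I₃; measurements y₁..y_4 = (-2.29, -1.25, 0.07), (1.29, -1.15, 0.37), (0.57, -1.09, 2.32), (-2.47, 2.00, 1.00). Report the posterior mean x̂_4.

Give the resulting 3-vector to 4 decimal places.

after S1 (invert_se3): R=[0.3034 0.9361 -0.1780; -0.9229 0.3351 0.1898; 0.2373 0.1067 0.9656], t=(-0.6613, -2.3165, -1.1683)
after S2 (triangulate): (1.6163, -1.7783, 1.9760)
after S3 (kf_track): (-0.9037, 0.2490, 1.2512)

result = (-0.9037, 0.2490, 1.2512)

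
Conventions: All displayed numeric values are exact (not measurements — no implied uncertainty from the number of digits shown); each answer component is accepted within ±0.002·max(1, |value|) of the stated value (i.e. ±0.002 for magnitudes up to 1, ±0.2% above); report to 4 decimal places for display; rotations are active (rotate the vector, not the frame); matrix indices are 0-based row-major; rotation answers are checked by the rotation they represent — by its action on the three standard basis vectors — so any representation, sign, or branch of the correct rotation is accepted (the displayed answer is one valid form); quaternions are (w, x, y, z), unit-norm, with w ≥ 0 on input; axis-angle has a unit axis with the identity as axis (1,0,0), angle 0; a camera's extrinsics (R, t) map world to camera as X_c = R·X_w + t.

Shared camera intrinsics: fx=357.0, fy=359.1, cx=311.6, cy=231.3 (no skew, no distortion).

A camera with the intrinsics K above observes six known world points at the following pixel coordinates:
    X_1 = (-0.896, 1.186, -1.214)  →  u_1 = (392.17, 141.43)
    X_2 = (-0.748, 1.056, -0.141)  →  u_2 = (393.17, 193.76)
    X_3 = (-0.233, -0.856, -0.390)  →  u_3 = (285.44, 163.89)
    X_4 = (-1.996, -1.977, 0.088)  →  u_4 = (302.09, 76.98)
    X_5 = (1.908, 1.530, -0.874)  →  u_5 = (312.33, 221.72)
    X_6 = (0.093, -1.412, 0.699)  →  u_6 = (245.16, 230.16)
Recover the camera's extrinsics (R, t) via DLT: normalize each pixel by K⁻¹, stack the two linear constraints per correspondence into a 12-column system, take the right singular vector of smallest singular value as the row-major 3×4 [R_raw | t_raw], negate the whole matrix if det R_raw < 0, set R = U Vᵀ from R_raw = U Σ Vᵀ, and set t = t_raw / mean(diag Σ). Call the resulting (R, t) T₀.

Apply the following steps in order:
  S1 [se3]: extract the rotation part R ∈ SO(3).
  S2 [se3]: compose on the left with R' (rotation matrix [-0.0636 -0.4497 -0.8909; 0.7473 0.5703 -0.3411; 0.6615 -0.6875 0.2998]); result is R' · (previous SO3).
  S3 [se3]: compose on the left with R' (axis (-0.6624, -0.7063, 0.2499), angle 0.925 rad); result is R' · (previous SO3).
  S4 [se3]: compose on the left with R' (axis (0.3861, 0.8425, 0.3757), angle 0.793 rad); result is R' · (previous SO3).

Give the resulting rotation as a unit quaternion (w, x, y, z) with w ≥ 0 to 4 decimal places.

source (pnp_recover): camera pose = R=[-0.6336 0.7658 0.1099; 0.3762 0.1809 0.9087; 0.6760 0.6171 -0.4027], t=(0.1500, -0.4301, 6.0006)
after S1 (rot_of_se3): [-0.6336 0.7658 0.1099; 0.3762 0.1809 0.9087; 0.6760 0.6171 -0.4027]
after S2 (compose_so3): [-0.7312 -0.6798 -0.0569; -0.4896 0.4649 0.7377; -0.4750 0.5672 -0.6728]
after S3 (compose_so3): [-0.2620 -0.8914 0.3699; -0.8919 0.3700 0.2599; -0.3685 -0.2618 -0.8920]
after S4 (compose_so3): [-0.2805 -0.8967 -0.3424; -0.8437 0.0602 0.5334; -0.4578 0.4385 -0.7734]

rotation (quat) = (0.0397, -0.5985, 0.7270, 0.3342)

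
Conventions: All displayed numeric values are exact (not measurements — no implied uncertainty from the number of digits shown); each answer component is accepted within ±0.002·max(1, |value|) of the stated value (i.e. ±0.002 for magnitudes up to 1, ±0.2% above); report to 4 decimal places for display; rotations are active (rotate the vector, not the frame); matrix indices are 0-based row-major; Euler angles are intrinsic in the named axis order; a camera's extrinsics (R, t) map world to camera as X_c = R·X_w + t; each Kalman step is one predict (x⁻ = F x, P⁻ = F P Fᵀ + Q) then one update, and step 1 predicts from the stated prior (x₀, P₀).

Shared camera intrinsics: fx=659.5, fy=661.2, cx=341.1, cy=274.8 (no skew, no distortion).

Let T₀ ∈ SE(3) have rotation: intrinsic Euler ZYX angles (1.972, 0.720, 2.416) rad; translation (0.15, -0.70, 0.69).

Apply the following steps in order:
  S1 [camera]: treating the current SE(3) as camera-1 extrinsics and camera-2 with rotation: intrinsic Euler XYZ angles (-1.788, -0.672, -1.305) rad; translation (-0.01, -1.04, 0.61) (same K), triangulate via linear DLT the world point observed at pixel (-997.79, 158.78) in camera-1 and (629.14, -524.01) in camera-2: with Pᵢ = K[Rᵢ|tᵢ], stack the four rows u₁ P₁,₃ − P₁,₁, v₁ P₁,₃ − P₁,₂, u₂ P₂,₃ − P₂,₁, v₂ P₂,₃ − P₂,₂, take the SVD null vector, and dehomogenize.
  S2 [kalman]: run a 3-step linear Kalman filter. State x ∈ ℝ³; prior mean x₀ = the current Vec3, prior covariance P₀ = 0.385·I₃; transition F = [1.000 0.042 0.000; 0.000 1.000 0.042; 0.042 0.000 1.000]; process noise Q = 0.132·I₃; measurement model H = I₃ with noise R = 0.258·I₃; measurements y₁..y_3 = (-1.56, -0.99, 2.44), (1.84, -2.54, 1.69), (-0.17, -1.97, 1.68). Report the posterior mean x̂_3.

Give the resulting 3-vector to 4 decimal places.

after S1 (triangulate): (0.8363, -0.4726, -1.5892)
after S2 (kf_track): (0.1840, -1.8181, 1.5526)

result = (0.1840, -1.8181, 1.5526)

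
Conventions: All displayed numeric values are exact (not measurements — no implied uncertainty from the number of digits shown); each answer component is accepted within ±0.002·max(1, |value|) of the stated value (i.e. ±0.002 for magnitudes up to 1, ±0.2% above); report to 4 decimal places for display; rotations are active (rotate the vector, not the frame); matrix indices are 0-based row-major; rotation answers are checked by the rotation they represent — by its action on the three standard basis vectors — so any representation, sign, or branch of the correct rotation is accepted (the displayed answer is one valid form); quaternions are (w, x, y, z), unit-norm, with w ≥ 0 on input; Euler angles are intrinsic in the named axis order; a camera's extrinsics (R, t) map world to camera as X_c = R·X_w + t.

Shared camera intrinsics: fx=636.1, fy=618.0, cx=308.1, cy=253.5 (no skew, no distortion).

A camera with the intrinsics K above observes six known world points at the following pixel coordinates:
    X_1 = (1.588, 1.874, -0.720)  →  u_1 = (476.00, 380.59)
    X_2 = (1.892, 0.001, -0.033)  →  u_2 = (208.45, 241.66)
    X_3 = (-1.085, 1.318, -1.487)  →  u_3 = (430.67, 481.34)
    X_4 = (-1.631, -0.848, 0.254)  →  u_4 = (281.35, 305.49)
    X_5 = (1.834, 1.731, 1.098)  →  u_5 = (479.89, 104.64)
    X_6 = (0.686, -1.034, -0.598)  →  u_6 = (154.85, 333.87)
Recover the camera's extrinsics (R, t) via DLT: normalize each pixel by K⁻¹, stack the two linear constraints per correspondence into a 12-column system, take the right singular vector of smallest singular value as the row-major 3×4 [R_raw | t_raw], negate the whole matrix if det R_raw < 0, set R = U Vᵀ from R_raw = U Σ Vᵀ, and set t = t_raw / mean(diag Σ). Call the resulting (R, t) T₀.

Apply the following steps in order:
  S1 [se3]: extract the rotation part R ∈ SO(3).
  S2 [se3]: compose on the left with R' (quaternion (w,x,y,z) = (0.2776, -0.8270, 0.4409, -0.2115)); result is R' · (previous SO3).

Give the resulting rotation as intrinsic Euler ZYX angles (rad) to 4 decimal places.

source (pnp_recover): camera pose = R=[-0.3132 0.9334 0.1754; -0.3101 0.0741 -0.9478; -0.8976 -0.3512 0.2662], t=(-0.1000, 0.4700, 6.1598)
after S1 (rot_of_se3): [-0.3132 0.9334 0.1754; -0.3101 0.0741 -0.9478; -0.8976 -0.3512 0.2662]
after S2 (compose_so3): [-0.5074 0.2329 0.8296; 0.1622 -0.9198 0.3574; 0.8463 0.3159 0.4289]

rotation (euler_zyx) = (2.8322, -1.0090, 0.6348)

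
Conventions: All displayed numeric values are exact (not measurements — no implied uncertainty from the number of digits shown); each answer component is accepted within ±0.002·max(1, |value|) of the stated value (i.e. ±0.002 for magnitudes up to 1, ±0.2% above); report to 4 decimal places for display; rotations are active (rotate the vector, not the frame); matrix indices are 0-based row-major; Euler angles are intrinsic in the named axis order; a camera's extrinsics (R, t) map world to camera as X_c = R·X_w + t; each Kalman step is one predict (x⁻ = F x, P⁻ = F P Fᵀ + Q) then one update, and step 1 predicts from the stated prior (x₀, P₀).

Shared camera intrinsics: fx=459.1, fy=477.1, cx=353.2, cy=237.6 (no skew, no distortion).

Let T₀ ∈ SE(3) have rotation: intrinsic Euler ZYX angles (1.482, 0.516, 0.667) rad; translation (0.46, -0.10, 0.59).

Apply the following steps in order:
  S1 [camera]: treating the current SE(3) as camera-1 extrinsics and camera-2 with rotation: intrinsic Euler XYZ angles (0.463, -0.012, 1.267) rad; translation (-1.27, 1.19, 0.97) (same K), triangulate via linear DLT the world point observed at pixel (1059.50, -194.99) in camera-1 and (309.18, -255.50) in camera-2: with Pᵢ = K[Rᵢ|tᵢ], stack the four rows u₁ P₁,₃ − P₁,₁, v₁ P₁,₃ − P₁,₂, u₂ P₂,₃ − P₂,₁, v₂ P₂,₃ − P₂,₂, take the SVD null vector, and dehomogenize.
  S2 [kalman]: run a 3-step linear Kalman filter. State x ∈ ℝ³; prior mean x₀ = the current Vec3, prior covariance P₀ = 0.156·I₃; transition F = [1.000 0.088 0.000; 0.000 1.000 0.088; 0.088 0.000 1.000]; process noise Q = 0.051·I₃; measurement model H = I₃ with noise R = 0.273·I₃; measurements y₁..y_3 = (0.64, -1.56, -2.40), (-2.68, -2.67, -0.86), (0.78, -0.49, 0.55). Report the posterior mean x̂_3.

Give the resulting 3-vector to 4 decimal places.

result = (-0.8739, -1.4286, -0.0663)

after S1 (triangulate): (-1.8724, -1.7708, 1.9721)
after S2 (kf_track): (-0.8739, -1.4286, -0.0663)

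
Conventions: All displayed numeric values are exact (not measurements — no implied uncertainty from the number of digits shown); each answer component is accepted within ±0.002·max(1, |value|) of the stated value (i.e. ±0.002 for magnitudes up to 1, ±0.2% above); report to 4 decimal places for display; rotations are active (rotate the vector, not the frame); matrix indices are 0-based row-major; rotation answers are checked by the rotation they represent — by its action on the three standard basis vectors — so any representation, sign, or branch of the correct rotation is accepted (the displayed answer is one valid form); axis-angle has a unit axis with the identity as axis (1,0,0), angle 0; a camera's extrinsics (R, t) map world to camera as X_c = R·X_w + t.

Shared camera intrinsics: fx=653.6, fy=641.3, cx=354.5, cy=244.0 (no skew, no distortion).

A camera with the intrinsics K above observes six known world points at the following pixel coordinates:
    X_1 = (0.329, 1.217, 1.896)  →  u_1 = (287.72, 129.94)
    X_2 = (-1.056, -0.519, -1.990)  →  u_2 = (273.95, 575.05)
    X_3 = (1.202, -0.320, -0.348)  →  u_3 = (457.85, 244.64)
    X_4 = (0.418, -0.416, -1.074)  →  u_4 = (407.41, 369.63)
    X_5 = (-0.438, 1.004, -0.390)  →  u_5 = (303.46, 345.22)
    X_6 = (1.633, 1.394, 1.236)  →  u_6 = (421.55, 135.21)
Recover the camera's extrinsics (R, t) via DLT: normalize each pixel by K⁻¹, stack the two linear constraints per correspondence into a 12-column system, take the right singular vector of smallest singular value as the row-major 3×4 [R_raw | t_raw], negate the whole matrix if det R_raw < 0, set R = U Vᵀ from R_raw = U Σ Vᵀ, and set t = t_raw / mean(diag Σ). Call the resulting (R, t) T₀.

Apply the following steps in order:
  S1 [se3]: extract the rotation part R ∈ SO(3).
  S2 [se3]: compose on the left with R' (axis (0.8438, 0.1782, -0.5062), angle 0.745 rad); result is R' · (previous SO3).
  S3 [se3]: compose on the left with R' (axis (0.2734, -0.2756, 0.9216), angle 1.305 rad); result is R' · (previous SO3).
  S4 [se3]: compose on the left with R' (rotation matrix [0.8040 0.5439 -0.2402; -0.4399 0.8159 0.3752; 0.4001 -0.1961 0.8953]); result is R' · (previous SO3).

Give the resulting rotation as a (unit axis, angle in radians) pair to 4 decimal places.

source (pnp_recover): camera pose = R=[0.9035 0.1103 -0.4141; -0.4284 0.2066 -0.8797; -0.0115 0.9722 0.2339], t=(-0.3800, 0.2800, 5.5603)
after S1 (rot_of_se3): [0.9035 0.1103 -0.4141; -0.4284 0.2066 -0.8797; -0.0115 0.9722 0.2339]
after S2 (compose_so3): [0.6704 0.1885 -0.7176; -0.5857 -0.4593 -0.6678; -0.4554 0.8681 -0.1975]
after S3 (compose_so3): [0.8029 0.4242 0.4188; 0.5777 -0.3808 -0.7220; -0.1468 0.8216 -0.5508]
after S4 (compose_so3): [0.9951 -0.0634 0.0763; 0.0631 -0.1890 -0.9800; 0.0765 0.9799 -0.1841]

rotation (axis_angle) = ((0.9979, -0.0001, 0.0644), 1.7609)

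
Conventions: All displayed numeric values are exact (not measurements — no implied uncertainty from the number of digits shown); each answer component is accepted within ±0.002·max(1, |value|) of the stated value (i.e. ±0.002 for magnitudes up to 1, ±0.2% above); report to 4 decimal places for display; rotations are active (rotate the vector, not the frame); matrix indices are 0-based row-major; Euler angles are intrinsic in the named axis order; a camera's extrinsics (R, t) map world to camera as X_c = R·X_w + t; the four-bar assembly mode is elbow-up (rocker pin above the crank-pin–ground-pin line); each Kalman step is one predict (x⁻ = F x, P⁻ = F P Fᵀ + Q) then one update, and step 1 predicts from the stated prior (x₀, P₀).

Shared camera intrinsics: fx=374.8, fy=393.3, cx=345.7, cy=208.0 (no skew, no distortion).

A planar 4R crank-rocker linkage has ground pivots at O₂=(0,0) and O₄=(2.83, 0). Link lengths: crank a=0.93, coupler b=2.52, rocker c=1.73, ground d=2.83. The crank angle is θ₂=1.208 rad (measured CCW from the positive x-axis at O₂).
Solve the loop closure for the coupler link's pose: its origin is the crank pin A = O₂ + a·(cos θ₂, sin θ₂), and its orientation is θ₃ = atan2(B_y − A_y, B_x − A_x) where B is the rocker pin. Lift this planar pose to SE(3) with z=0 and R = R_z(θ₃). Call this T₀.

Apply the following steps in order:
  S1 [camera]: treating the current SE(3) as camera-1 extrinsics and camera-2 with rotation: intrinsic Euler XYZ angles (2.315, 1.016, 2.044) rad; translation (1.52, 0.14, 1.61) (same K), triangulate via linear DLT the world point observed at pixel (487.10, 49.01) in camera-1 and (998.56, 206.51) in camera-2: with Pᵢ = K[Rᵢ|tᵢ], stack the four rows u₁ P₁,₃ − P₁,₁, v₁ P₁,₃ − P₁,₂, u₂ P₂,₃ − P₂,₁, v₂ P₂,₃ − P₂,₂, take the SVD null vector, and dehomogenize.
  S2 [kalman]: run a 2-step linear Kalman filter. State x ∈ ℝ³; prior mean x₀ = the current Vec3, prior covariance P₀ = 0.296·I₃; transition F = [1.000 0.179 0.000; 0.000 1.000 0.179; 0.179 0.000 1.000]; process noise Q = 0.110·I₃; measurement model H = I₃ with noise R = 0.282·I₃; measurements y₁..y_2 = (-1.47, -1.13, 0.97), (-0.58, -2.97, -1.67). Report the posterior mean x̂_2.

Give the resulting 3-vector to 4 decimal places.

source (fourbar_fk): coupler pose = R=[0.9406 -0.3396 0.0000; 0.3396 0.9406 0.0000; 0.0000 0.0000 1.0000], t=(0.3300, 0.8695, 0.0000)
after S1 (triangulate): (-0.1935, -1.6686, 1.8942)
after S2 (kf_track): (-1.1050, -2.0639, -0.3111)

result = (-1.1050, -2.0639, -0.3111)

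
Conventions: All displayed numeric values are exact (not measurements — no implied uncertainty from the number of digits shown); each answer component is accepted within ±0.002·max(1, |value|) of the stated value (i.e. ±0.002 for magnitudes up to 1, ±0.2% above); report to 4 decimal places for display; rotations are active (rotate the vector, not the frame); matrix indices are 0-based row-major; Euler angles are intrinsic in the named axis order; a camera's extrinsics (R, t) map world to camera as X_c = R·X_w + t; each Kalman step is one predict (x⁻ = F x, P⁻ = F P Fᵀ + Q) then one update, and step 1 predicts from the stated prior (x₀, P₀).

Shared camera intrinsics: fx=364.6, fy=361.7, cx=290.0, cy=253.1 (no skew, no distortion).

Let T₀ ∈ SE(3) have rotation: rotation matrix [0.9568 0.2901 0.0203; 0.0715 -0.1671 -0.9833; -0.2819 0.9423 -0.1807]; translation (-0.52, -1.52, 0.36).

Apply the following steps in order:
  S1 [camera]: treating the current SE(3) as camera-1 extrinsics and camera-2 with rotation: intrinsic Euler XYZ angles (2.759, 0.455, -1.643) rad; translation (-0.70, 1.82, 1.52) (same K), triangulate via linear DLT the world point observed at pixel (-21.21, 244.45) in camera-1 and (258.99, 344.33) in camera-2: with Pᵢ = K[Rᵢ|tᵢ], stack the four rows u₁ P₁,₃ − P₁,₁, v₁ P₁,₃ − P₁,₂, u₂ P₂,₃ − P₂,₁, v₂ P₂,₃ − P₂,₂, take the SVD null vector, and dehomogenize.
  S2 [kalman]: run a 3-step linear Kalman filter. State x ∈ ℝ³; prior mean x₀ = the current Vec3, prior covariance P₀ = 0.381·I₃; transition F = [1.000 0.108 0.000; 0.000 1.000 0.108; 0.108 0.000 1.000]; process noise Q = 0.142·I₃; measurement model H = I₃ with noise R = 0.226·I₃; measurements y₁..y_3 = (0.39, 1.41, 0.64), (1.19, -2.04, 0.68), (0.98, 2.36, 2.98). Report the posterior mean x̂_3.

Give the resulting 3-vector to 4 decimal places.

after S1 (triangulate): (-1.7917, 1.1447, -1.8154)
after S2 (kf_track): (0.8774, 1.0976, 1.8439)

result = (0.8774, 1.0976, 1.8439)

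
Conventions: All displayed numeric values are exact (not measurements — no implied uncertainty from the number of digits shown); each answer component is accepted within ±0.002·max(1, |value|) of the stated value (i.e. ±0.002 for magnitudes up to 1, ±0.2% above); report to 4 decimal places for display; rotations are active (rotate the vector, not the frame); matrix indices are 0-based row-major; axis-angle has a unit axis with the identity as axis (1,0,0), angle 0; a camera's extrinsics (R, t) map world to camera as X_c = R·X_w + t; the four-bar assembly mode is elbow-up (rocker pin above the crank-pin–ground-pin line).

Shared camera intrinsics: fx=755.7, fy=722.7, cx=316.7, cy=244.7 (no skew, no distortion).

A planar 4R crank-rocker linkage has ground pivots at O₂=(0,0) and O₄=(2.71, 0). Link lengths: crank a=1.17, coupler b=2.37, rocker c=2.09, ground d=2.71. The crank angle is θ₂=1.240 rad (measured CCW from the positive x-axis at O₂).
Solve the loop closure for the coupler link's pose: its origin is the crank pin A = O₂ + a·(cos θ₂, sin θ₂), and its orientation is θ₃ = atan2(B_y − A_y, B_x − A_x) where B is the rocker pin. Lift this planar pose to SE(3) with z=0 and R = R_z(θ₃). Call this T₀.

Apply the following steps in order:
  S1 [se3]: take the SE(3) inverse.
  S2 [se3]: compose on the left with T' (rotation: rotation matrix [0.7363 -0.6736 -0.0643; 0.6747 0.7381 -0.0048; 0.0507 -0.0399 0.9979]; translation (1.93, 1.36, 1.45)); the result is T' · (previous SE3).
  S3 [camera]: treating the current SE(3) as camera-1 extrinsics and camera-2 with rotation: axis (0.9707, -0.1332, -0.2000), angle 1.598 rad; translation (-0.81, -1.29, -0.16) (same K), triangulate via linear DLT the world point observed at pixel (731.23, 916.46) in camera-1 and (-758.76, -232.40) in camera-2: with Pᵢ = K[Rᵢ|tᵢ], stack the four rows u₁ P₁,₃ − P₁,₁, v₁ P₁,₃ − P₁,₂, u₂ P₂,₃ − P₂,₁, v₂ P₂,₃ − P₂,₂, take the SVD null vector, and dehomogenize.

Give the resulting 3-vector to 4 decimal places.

source (fourbar_fk): coupler pose = R=[0.9112 -0.4120 0.0000; 0.4120 0.9112 0.0000; 0.0000 0.0000 1.0000], t=(0.3800, 1.1066, 0.0000)
after S1 (invert_se3): R=[0.9112 0.4120 0.0000; -0.4120 0.9112 0.0000; 0.0000 0.0000 1.0000], t=(-0.8022, -0.8517, 0.0000)
after S2 (compose_se3): R=[0.9484 -0.3104 -0.0643; 0.3107 0.9505 -0.0048; 0.0626 -0.0154 0.9979], t=(1.9130, 0.1901, 1.4433)
after S3 (triangulate): (-0.9946, 1.2112, -0.2509)

result = (-0.9946, 1.2112, -0.2509)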